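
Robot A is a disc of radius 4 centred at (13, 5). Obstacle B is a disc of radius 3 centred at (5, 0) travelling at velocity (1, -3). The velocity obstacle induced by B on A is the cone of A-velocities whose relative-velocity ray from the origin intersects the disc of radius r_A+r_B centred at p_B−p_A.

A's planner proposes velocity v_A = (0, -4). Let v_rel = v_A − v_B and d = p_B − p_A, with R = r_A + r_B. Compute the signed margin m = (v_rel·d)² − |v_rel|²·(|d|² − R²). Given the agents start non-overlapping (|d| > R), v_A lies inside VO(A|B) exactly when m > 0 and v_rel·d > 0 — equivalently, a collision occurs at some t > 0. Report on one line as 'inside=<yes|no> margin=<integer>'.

d = (-8, -5),  |d|² = 89;  R = 4+3 = 7,  c = 89−7² = 40
v_rel = (-1, -1),  |v_rel|² = 2;  v_rel·d = (-1)·(-8) + (-1)·(-5) = 13
2·t² − 26·t + 40 = 0  ⇒  m = 13² − 2·40 = 89
m = 89 > 0,  v_rel·d = 13 > 0  ⇒  inside

inside=yes margin=89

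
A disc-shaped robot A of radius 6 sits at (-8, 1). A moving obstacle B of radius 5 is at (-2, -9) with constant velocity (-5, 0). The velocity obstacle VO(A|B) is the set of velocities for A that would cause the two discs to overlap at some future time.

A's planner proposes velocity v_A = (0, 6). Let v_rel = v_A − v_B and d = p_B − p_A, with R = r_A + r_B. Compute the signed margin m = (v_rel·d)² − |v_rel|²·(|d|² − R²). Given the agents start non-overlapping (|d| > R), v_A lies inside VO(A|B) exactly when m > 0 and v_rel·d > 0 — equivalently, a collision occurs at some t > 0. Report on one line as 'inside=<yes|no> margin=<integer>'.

d = (6, -10),  |d|² = 136;  R = 6+5 = 11,  c = 136−11² = 15
v_rel = (5, 6),  |v_rel|² = 61;  v_rel·d = (5)·(6) + (6)·(-10) = -30
61·t² + 60·t + 15 = 0  ⇒  m = (-30)² − 61·15 = -15
m = -15 < 0,  v_rel·d = -30 < 0  ⇒  outside

inside=no margin=-15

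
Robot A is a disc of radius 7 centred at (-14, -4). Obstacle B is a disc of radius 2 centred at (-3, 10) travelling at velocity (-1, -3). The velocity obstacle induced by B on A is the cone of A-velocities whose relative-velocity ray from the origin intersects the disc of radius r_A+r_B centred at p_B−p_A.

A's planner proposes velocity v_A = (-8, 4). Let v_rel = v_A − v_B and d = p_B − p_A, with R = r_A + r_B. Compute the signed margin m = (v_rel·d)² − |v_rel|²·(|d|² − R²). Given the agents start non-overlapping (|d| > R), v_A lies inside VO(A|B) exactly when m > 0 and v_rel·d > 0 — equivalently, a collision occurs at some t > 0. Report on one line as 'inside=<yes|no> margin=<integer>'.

d = (11, 14),  |d|² = 317;  R = 7+2 = 9,  c = 317−9² = 236
v_rel = (-7, 7),  |v_rel|² = 98;  v_rel·d = (-7)·(11) + (7)·(14) = 21
98·t² − 42·t + 236 = 0  ⇒  m = 21² − 98·236 = -22687
m = -22687 < 0,  v_rel·d = 21 > 0  ⇒  outside

inside=no margin=-22687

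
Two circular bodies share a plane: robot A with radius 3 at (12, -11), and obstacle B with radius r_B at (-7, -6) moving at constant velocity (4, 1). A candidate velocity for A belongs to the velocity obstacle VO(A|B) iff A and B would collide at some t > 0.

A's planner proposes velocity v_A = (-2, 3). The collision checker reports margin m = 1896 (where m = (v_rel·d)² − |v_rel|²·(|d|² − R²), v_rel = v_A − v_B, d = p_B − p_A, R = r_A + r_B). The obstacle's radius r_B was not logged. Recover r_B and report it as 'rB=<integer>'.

m = 1896
d = (-19, 5);  v_rel = (-6, 2),  |v_rel|² = 40
v_rel×d = (-6)·(5) − (2)·(-19) = 8
since m = R²·40 − 8²:  R² = (64 + 1896) / 40 = 49
R = √49 = 7  ⇒  r_B = 7 − 3 = 4

rB=4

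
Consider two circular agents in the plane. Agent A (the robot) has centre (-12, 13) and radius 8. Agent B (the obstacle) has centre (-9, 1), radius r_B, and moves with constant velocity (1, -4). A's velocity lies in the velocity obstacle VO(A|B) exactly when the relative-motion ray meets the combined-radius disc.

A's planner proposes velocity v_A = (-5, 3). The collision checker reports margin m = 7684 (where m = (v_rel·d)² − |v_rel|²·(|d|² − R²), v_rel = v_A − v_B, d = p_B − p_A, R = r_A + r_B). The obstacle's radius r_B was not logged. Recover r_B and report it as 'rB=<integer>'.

m = 7684
d = (3, -12);  v_rel = (-6, 7),  |v_rel|² = 85
v_rel×d = (-6)·(-12) − (7)·(3) = 51
since m = R²·85 − 51²:  R² = (2601 + 7684) / 85 = 121
R = √121 = 11  ⇒  r_B = 11 − 8 = 3

rB=3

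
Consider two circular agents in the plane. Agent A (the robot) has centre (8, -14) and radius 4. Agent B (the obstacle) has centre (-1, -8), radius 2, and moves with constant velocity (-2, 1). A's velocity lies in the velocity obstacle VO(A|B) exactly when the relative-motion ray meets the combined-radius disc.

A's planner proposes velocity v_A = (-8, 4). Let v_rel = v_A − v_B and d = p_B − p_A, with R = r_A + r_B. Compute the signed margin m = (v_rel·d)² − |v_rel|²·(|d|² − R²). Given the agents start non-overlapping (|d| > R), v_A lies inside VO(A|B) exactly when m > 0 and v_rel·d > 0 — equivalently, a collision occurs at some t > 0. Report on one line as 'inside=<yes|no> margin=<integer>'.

d = (-9, 6),  |d|² = 117;  R = 4+2 = 6,  c = 117−6² = 81
v_rel = (-6, 3),  |v_rel|² = 45;  v_rel·d = (-6)·(-9) + (3)·(6) = 72
45·t² − 144·t + 81 = 0  ⇒  m = 72² − 45·81 = 1539
m = 1539 > 0,  v_rel·d = 72 > 0  ⇒  inside

inside=yes margin=1539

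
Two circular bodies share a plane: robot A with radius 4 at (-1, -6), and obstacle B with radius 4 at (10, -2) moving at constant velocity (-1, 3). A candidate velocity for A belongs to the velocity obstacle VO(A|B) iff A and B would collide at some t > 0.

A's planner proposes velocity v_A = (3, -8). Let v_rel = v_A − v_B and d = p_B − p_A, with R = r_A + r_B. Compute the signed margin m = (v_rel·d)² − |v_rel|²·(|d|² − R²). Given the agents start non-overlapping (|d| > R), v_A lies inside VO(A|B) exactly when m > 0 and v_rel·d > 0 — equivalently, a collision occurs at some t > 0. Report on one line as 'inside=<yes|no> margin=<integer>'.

d = (11, 4),  |d|² = 137;  R = 4+4 = 8,  c = 137−8² = 73
v_rel = (4, -11),  |v_rel|² = 137;  v_rel·d = (4)·(11) + (-11)·(4) = 0
137·t² − 0·t + 73 = 0  ⇒  m = 0² − 137·73 = -10001
m = -10001 < 0,  v_rel·d = 0 = 0  ⇒  outside

inside=no margin=-10001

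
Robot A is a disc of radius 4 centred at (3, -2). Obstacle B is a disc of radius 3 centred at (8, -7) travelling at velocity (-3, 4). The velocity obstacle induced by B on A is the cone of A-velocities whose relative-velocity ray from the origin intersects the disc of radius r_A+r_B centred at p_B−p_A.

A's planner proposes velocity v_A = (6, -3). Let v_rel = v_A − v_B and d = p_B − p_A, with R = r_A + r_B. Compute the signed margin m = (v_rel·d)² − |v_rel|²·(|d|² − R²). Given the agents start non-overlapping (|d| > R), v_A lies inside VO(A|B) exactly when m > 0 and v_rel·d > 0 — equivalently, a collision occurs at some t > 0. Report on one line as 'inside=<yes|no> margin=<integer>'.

d = (5, -5),  |d|² = 50;  R = 4+3 = 7,  c = 50−7² = 1
v_rel = (9, -7),  |v_rel|² = 130;  v_rel·d = (9)·(5) + (-7)·(-5) = 80
130·t² − 160·t + 1 = 0  ⇒  m = 80² − 130·1 = 6270
m = 6270 > 0,  v_rel·d = 80 > 0  ⇒  inside

inside=yes margin=6270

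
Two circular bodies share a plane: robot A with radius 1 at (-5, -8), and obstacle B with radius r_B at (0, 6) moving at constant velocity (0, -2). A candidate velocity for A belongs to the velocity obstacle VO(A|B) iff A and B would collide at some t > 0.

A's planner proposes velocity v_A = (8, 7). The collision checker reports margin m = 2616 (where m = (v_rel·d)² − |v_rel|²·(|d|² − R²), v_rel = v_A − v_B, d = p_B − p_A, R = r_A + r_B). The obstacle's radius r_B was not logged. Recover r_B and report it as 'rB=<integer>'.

m = 2616
d = (5, 14);  v_rel = (8, 9),  |v_rel|² = 145
v_rel×d = (8)·(14) − (9)·(5) = 67
since m = R²·145 − 67²:  R² = (4489 + 2616) / 145 = 49
R = √49 = 7  ⇒  r_B = 7 − 1 = 6

rB=6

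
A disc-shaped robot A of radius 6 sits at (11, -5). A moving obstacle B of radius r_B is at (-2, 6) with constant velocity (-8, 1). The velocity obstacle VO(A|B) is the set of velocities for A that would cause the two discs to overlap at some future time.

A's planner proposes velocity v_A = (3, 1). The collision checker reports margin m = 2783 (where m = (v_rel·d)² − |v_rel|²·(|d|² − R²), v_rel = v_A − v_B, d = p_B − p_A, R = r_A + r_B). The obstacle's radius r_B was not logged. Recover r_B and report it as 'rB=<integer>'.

m = 2783
d = (-13, 11);  v_rel = (11, 0),  |v_rel|² = 121
v_rel×d = (11)·(11) − (0)·(-13) = 121
since m = R²·121 − 121²:  R² = (14641 + 2783) / 121 = 144
R = √144 = 12  ⇒  r_B = 12 − 6 = 6

rB=6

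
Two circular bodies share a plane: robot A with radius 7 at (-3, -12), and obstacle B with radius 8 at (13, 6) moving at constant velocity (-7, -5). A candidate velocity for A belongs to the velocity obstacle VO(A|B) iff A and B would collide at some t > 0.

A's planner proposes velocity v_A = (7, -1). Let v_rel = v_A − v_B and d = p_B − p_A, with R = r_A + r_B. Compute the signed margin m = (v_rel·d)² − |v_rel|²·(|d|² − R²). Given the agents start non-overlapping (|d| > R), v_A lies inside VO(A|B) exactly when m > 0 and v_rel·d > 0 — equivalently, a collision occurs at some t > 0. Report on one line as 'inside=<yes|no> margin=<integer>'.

d = (16, 18),  |d|² = 580;  R = 7+8 = 15,  c = 580−15² = 355
v_rel = (14, 4),  |v_rel|² = 212;  v_rel·d = (14)·(16) + (4)·(18) = 296
212·t² − 592·t + 355 = 0  ⇒  m = 296² − 212·355 = 12356
m = 12356 > 0,  v_rel·d = 296 > 0  ⇒  inside

inside=yes margin=12356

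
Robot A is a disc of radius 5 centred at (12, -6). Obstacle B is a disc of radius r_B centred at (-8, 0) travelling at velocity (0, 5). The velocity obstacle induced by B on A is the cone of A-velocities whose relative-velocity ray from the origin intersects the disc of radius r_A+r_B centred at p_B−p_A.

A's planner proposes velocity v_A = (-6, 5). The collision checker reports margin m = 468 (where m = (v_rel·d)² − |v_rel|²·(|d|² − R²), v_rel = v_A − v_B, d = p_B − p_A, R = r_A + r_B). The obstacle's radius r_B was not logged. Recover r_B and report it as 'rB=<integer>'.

m = 468
d = (-20, 6);  v_rel = (-6, 0),  |v_rel|² = 36
v_rel×d = (-6)·(6) − (0)·(-20) = -36
since m = R²·36 − (-36)²:  R² = (1296 + 468) / 36 = 49
R = √49 = 7  ⇒  r_B = 7 − 5 = 2

rB=2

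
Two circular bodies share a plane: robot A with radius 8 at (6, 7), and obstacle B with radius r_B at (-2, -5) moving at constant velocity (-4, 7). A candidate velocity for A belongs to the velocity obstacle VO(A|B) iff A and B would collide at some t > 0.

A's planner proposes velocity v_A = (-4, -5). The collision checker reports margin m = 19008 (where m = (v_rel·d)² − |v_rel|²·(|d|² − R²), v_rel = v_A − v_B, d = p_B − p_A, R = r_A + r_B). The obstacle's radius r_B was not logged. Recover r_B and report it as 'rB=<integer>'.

m = 19008
d = (-8, -12);  v_rel = (0, -12),  |v_rel|² = 144
v_rel×d = (0)·(-12) − (-12)·(-8) = -96
since m = R²·144 − (-96)²:  R² = (9216 + 19008) / 144 = 196
R = √196 = 14  ⇒  r_B = 14 − 8 = 6

rB=6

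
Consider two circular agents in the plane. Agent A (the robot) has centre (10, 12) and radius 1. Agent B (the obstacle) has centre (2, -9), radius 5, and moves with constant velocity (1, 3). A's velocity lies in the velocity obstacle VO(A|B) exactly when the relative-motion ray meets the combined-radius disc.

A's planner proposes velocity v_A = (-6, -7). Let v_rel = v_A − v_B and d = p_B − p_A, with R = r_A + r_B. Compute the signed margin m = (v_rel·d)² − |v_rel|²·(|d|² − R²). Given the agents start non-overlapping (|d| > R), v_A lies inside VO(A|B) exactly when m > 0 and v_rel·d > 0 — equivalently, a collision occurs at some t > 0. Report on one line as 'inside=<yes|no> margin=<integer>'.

d = (-8, -21),  |d|² = 505;  R = 1+5 = 6,  c = 505−6² = 469
v_rel = (-7, -10),  |v_rel|² = 149;  v_rel·d = (-7)·(-8) + (-10)·(-21) = 266
149·t² − 532·t + 469 = 0  ⇒  m = 266² − 149·469 = 875
m = 875 > 0,  v_rel·d = 266 > 0  ⇒  inside

inside=yes margin=875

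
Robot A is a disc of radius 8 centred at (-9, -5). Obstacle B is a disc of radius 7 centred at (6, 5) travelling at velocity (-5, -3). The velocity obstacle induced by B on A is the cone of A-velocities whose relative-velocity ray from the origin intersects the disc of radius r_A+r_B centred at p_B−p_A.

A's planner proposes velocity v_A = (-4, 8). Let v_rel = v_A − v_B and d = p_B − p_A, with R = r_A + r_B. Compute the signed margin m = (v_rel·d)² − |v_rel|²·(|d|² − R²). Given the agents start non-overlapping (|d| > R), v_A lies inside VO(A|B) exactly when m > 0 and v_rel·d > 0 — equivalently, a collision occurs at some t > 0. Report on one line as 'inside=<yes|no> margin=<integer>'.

d = (15, 10),  |d|² = 325;  R = 8+7 = 15,  c = 325−15² = 100
v_rel = (1, 11),  |v_rel|² = 122;  v_rel·d = (1)·(15) + (11)·(10) = 125
122·t² − 250·t + 100 = 0  ⇒  m = 125² − 122·100 = 3425
m = 3425 > 0,  v_rel·d = 125 > 0  ⇒  inside

inside=yes margin=3425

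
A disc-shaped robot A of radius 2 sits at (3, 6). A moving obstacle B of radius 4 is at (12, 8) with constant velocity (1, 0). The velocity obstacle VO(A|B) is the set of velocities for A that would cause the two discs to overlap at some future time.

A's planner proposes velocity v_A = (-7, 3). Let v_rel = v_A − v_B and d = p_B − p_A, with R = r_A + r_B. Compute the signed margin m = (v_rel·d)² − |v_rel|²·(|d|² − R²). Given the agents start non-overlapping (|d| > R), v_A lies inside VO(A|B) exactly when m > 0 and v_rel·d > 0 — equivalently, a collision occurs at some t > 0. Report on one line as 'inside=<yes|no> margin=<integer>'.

d = (9, 2),  |d|² = 85;  R = 2+4 = 6,  c = 85−6² = 49
v_rel = (-8, 3),  |v_rel|² = 73;  v_rel·d = (-8)·(9) + (3)·(2) = -66
73·t² + 132·t + 49 = 0  ⇒  m = (-66)² − 73·49 = 779
m = 779 > 0,  v_rel·d = -66 < 0  ⇒  outside

inside=no margin=779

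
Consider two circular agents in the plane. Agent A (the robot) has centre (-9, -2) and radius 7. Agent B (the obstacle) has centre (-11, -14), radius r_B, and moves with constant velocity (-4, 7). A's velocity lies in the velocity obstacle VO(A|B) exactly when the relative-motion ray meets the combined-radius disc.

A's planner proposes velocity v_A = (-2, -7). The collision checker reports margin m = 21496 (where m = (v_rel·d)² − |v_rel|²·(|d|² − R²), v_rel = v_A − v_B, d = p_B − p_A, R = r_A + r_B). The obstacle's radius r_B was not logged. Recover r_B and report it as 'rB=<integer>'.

m = 21496
d = (-2, -12);  v_rel = (2, -14),  |v_rel|² = 200
v_rel×d = (2)·(-12) − (-14)·(-2) = -52
since m = R²·200 − (-52)²:  R² = (2704 + 21496) / 200 = 121
R = √121 = 11  ⇒  r_B = 11 − 7 = 4

rB=4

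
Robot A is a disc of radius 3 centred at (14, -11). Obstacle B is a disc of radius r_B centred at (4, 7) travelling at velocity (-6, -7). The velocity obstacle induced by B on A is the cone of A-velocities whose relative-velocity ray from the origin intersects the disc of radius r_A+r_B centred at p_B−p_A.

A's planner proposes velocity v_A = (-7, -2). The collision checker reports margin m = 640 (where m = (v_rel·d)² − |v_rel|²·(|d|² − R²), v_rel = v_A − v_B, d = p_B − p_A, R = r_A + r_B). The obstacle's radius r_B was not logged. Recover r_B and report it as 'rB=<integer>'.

m = 640
d = (-10, 18);  v_rel = (-1, 5),  |v_rel|² = 26
v_rel×d = (-1)·(18) − (5)·(-10) = 32
since m = R²·26 − 32²:  R² = (1024 + 640) / 26 = 64
R = √64 = 8  ⇒  r_B = 8 − 3 = 5

rB=5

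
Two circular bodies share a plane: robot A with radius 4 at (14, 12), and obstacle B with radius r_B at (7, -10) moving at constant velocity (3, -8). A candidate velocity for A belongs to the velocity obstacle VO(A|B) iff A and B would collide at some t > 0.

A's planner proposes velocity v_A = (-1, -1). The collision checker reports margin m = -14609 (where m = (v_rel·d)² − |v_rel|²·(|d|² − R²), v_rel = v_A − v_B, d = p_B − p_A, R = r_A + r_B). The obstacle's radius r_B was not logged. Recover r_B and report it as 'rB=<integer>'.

m = -14609
d = (-7, -22);  v_rel = (-4, 7),  |v_rel|² = 65
v_rel×d = (-4)·(-22) − (7)·(-7) = 137
since m = R²·65 − 137²:  R² = (18769 + -14609) / 65 = 64
R = √64 = 8  ⇒  r_B = 8 − 4 = 4

rB=4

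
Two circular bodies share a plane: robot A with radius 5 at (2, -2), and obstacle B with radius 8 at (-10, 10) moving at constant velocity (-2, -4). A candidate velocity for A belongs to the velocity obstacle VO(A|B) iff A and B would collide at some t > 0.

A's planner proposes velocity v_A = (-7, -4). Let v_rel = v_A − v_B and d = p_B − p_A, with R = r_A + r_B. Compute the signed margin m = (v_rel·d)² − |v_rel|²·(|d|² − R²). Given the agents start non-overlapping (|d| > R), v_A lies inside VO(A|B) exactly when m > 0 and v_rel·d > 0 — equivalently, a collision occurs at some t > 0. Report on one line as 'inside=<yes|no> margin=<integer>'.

d = (-12, 12),  |d|² = 288;  R = 5+8 = 13,  c = 288−13² = 119
v_rel = (-5, 0),  |v_rel|² = 25;  v_rel·d = (-5)·(-12) + (0)·(12) = 60
25·t² − 120·t + 119 = 0  ⇒  m = 60² − 25·119 = 625
m = 625 > 0,  v_rel·d = 60 > 0  ⇒  inside

inside=yes margin=625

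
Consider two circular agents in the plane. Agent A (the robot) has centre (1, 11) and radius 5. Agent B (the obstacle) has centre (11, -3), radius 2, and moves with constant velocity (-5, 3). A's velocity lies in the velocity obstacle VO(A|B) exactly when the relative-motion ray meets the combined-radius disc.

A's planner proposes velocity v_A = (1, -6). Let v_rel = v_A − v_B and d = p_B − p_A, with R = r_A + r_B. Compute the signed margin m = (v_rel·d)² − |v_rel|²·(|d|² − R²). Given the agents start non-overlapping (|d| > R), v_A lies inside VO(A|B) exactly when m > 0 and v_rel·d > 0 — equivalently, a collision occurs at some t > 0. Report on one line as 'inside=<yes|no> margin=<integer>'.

d = (10, -14),  |d|² = 296;  R = 5+2 = 7,  c = 296−7² = 247
v_rel = (6, -9),  |v_rel|² = 117;  v_rel·d = (6)·(10) + (-9)·(-14) = 186
117·t² − 372·t + 247 = 0  ⇒  m = 186² − 117·247 = 5697
m = 5697 > 0,  v_rel·d = 186 > 0  ⇒  inside

inside=yes margin=5697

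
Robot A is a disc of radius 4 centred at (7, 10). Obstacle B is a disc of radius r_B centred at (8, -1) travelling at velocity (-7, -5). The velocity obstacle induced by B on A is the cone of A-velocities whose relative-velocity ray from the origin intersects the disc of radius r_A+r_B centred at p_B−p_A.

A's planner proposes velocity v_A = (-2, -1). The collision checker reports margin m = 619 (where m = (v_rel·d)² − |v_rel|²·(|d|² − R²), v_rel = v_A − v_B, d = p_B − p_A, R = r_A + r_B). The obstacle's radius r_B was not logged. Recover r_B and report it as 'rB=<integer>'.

m = 619
d = (1, -11);  v_rel = (5, 4),  |v_rel|² = 41
v_rel×d = (5)·(-11) − (4)·(1) = -59
since m = R²·41 − (-59)²:  R² = (3481 + 619) / 41 = 100
R = √100 = 10  ⇒  r_B = 10 − 4 = 6

rB=6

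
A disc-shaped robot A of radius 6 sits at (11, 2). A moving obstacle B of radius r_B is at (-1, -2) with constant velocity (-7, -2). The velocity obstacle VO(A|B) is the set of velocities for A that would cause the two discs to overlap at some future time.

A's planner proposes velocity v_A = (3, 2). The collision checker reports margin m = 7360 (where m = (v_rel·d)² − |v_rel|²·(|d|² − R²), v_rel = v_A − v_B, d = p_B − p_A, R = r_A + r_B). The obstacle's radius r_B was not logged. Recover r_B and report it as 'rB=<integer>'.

m = 7360
d = (-12, -4);  v_rel = (10, 4),  |v_rel|² = 116
v_rel×d = (10)·(-4) − (4)·(-12) = 8
since m = R²·116 − 8²:  R² = (64 + 7360) / 116 = 64
R = √64 = 8  ⇒  r_B = 8 − 6 = 2

rB=2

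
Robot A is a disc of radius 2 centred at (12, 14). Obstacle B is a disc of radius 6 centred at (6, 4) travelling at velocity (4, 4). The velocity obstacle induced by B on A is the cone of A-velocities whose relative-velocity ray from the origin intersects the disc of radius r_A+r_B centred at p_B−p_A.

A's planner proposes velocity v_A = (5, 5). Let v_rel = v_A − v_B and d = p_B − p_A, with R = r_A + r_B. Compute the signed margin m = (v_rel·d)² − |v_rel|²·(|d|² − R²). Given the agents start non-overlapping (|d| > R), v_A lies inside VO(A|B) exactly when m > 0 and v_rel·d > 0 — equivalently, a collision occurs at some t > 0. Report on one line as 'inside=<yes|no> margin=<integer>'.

d = (-6, -10),  |d|² = 136;  R = 2+6 = 8,  c = 136−8² = 72
v_rel = (1, 1),  |v_rel|² = 2;  v_rel·d = (1)·(-6) + (1)·(-10) = -16
2·t² + 32·t + 72 = 0  ⇒  m = (-16)² − 2·72 = 112
m = 112 > 0,  v_rel·d = -16 < 0  ⇒  outside

inside=no margin=112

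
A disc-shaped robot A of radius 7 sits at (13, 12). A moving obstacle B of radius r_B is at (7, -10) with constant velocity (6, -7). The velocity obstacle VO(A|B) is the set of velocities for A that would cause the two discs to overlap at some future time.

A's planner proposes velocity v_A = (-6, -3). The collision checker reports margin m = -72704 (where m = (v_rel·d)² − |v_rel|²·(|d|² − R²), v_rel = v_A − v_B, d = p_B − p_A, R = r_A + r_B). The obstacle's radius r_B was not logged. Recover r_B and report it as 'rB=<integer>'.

m = -72704
d = (-6, -22);  v_rel = (-12, 4),  |v_rel|² = 160
v_rel×d = (-12)·(-22) − (4)·(-6) = 288
since m = R²·160 − 288²:  R² = (82944 + -72704) / 160 = 64
R = √64 = 8  ⇒  r_B = 8 − 7 = 1

rB=1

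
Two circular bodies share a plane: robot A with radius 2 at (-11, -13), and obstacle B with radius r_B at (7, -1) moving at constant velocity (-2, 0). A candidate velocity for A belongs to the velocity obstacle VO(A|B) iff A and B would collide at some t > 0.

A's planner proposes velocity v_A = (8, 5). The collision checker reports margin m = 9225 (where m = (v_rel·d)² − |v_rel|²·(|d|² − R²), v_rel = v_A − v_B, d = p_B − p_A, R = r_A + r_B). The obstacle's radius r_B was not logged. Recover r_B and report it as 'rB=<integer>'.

m = 9225
d = (18, 12);  v_rel = (10, 5),  |v_rel|² = 125
v_rel×d = (10)·(12) − (5)·(18) = 30
since m = R²·125 − 30²:  R² = (900 + 9225) / 125 = 81
R = √81 = 9  ⇒  r_B = 9 − 2 = 7

rB=7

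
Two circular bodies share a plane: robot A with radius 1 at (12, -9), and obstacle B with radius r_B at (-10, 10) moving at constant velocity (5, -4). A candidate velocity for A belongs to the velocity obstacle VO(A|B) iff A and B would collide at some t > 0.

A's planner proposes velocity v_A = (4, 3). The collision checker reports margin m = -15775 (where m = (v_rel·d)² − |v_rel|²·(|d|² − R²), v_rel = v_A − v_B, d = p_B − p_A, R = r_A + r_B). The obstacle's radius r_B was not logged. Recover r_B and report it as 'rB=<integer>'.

m = -15775
d = (-22, 19);  v_rel = (-1, 7),  |v_rel|² = 50
v_rel×d = (-1)·(19) − (7)·(-22) = 135
since m = R²·50 − 135²:  R² = (18225 + -15775) / 50 = 49
R = √49 = 7  ⇒  r_B = 7 − 1 = 6

rB=6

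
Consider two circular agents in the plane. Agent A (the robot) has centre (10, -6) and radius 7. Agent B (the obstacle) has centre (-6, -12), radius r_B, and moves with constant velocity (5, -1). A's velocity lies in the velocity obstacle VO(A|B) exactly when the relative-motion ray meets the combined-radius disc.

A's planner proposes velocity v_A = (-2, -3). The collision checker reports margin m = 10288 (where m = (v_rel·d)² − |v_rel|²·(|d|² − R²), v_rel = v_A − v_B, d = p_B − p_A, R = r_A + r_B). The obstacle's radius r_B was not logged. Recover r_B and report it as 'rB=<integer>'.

m = 10288
d = (-16, -6);  v_rel = (-7, -2),  |v_rel|² = 53
v_rel×d = (-7)·(-6) − (-2)·(-16) = 10
since m = R²·53 − 10²:  R² = (100 + 10288) / 53 = 196
R = √196 = 14  ⇒  r_B = 14 − 7 = 7

rB=7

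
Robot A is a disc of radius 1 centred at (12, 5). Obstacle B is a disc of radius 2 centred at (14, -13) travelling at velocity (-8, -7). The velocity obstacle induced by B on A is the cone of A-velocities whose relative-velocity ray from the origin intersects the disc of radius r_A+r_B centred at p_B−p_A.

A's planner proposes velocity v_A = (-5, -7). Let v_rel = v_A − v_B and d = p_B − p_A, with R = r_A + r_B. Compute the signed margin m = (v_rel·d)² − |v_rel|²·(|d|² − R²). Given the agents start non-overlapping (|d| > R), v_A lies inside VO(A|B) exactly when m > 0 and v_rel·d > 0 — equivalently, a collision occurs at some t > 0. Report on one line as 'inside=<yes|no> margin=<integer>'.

d = (2, -18),  |d|² = 328;  R = 1+2 = 3,  c = 328−3² = 319
v_rel = (3, 0),  |v_rel|² = 9;  v_rel·d = (3)·(2) + (0)·(-18) = 6
9·t² − 12·t + 319 = 0  ⇒  m = 6² − 9·319 = -2835
m = -2835 < 0,  v_rel·d = 6 > 0  ⇒  outside

inside=no margin=-2835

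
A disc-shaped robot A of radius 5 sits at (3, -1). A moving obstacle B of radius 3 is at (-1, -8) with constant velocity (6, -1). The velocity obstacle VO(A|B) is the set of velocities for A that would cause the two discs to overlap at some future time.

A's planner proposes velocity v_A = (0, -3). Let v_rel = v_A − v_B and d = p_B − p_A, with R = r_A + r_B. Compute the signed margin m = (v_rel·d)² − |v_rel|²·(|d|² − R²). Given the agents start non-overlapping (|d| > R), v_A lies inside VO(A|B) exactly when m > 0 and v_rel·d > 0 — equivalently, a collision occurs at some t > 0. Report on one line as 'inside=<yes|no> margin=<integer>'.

d = (-4, -7),  |d|² = 65;  R = 5+3 = 8,  c = 65−8² = 1
v_rel = (-6, -2),  |v_rel|² = 40;  v_rel·d = (-6)·(-4) + (-2)·(-7) = 38
40·t² − 76·t + 1 = 0  ⇒  m = 38² − 40·1 = 1404
m = 1404 > 0,  v_rel·d = 38 > 0  ⇒  inside

inside=yes margin=1404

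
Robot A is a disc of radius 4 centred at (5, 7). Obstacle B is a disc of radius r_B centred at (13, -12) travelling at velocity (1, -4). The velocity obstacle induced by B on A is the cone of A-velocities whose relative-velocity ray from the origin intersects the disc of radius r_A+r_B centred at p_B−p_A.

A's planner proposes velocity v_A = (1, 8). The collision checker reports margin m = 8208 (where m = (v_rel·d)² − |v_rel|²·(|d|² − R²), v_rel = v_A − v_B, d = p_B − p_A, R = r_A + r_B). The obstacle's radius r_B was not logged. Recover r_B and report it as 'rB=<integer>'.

m = 8208
d = (8, -19);  v_rel = (0, 12),  |v_rel|² = 144
v_rel×d = (0)·(-19) − (12)·(8) = -96
since m = R²·144 − (-96)²:  R² = (9216 + 8208) / 144 = 121
R = √121 = 11  ⇒  r_B = 11 − 4 = 7

rB=7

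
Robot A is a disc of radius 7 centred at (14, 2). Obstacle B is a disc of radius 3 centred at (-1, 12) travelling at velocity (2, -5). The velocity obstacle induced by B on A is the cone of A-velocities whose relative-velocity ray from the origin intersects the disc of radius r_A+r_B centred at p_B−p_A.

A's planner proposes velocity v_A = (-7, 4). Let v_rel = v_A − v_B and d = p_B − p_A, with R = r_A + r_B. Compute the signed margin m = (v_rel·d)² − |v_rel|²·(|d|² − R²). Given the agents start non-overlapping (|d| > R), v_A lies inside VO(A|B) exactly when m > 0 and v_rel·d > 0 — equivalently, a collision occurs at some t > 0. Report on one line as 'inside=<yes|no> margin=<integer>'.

d = (-15, 10),  |d|² = 325;  R = 7+3 = 10,  c = 325−10² = 225
v_rel = (-9, 9),  |v_rel|² = 162;  v_rel·d = (-9)·(-15) + (9)·(10) = 225
162·t² − 450·t + 225 = 0  ⇒  m = 225² − 162·225 = 14175
m = 14175 > 0,  v_rel·d = 225 > 0  ⇒  inside

inside=yes margin=14175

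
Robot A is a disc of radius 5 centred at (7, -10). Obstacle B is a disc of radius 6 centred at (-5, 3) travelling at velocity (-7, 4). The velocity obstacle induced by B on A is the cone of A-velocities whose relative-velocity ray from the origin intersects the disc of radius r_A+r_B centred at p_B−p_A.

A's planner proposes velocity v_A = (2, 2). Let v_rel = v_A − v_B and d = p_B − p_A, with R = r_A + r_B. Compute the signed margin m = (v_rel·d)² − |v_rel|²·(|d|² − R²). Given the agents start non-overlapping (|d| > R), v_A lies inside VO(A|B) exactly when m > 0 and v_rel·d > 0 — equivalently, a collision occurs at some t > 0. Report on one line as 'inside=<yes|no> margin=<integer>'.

d = (-12, 13),  |d|² = 313;  R = 5+6 = 11,  c = 313−11² = 192
v_rel = (9, -2),  |v_rel|² = 85;  v_rel·d = (9)·(-12) + (-2)·(13) = -134
85·t² + 268·t + 192 = 0  ⇒  m = (-134)² − 85·192 = 1636
m = 1636 > 0,  v_rel·d = -134 < 0  ⇒  outside

inside=no margin=1636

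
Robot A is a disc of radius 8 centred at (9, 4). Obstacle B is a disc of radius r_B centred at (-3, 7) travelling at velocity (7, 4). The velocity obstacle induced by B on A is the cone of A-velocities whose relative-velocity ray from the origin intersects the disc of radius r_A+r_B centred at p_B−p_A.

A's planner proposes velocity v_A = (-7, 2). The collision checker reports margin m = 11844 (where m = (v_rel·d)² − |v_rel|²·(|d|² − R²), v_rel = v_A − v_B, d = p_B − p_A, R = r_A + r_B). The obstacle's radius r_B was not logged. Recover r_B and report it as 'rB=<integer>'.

m = 11844
d = (-12, 3);  v_rel = (-14, -2),  |v_rel|² = 200
v_rel×d = (-14)·(3) − (-2)·(-12) = -66
since m = R²·200 − (-66)²:  R² = (4356 + 11844) / 200 = 81
R = √81 = 9  ⇒  r_B = 9 − 8 = 1

rB=1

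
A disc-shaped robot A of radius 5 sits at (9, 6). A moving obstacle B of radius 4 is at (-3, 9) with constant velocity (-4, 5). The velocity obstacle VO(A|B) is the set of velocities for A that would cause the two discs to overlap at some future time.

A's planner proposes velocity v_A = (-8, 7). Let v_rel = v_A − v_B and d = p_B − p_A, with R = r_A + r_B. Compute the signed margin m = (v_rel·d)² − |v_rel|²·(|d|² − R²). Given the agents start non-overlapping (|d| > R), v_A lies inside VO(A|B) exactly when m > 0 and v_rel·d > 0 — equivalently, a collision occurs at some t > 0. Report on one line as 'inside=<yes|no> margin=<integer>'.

d = (-12, 3),  |d|² = 153;  R = 5+4 = 9,  c = 153−9² = 72
v_rel = (-4, 2),  |v_rel|² = 20;  v_rel·d = (-4)·(-12) + (2)·(3) = 54
20·t² − 108·t + 72 = 0  ⇒  m = 54² − 20·72 = 1476
m = 1476 > 0,  v_rel·d = 54 > 0  ⇒  inside

inside=yes margin=1476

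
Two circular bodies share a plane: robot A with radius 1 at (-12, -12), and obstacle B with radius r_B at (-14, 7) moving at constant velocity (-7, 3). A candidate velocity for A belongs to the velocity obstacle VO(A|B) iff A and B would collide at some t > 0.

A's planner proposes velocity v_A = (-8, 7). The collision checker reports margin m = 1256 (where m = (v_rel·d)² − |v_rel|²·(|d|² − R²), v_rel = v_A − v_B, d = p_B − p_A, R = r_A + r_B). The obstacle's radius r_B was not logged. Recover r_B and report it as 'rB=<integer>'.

m = 1256
d = (-2, 19);  v_rel = (-1, 4),  |v_rel|² = 17
v_rel×d = (-1)·(19) − (4)·(-2) = -11
since m = R²·17 − (-11)²:  R² = (121 + 1256) / 17 = 81
R = √81 = 9  ⇒  r_B = 9 − 1 = 8

rB=8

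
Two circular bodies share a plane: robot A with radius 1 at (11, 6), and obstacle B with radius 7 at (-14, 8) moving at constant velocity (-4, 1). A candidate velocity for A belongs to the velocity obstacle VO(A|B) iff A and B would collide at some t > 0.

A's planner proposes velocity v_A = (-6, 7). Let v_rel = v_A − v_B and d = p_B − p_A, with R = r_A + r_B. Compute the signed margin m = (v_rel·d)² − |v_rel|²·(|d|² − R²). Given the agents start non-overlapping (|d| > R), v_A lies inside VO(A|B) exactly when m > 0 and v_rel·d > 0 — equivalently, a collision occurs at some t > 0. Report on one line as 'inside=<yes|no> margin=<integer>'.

d = (-25, 2),  |d|² = 629;  R = 1+7 = 8,  c = 629−8² = 565
v_rel = (-2, 6),  |v_rel|² = 40;  v_rel·d = (-2)·(-25) + (6)·(2) = 62
40·t² − 124·t + 565 = 0  ⇒  m = 62² − 40·565 = -18756
m = -18756 < 0,  v_rel·d = 62 > 0  ⇒  outside

inside=no margin=-18756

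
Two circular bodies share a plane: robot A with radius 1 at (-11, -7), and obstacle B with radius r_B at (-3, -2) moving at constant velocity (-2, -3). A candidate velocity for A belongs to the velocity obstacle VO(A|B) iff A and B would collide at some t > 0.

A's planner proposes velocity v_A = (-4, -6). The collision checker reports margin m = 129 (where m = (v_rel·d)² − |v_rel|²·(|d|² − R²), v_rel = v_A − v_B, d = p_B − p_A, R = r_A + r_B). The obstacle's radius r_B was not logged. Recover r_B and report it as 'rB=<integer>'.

m = 129
d = (8, 5);  v_rel = (-2, -3),  |v_rel|² = 13
v_rel×d = (-2)·(5) − (-3)·(8) = 14
since m = R²·13 − 14²:  R² = (196 + 129) / 13 = 25
R = √25 = 5  ⇒  r_B = 5 − 1 = 4

rB=4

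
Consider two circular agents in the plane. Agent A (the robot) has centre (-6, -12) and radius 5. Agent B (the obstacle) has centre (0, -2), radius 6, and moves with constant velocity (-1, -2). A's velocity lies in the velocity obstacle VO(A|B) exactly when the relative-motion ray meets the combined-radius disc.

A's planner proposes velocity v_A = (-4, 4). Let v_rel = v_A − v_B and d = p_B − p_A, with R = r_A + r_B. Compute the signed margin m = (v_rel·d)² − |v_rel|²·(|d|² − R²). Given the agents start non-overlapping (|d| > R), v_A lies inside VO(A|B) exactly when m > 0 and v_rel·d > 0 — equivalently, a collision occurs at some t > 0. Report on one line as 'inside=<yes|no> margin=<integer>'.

d = (6, 10),  |d|² = 136;  R = 5+6 = 11,  c = 136−11² = 15
v_rel = (-3, 6),  |v_rel|² = 45;  v_rel·d = (-3)·(6) + (6)·(10) = 42
45·t² − 84·t + 15 = 0  ⇒  m = 42² − 45·15 = 1089
m = 1089 > 0,  v_rel·d = 42 > 0  ⇒  inside

inside=yes margin=1089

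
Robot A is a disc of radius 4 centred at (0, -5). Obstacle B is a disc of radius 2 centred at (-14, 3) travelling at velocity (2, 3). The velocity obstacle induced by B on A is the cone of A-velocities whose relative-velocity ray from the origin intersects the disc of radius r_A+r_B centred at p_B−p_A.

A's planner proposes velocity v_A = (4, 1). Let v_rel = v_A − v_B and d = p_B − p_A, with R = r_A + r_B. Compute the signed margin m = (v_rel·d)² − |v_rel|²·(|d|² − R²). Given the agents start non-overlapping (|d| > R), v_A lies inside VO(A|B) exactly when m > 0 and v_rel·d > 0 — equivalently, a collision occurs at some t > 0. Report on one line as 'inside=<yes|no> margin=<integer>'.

d = (-14, 8),  |d|² = 260;  R = 4+2 = 6,  c = 260−6² = 224
v_rel = (2, -2),  |v_rel|² = 8;  v_rel·d = (2)·(-14) + (-2)·(8) = -44
8·t² + 88·t + 224 = 0  ⇒  m = (-44)² − 8·224 = 144
m = 144 > 0,  v_rel·d = -44 < 0  ⇒  outside

inside=no margin=144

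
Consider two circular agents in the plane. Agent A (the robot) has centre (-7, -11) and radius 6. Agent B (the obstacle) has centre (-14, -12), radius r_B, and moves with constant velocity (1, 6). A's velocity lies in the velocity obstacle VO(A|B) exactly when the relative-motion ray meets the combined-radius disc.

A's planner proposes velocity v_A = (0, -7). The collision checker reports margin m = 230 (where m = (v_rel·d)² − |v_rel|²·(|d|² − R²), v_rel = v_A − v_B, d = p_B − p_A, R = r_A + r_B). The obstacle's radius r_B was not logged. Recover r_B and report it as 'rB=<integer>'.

m = 230
d = (-7, -1);  v_rel = (-1, -13),  |v_rel|² = 170
v_rel×d = (-1)·(-1) − (-13)·(-7) = -90
since m = R²·170 − (-90)²:  R² = (8100 + 230) / 170 = 49
R = √49 = 7  ⇒  r_B = 7 − 6 = 1

rB=1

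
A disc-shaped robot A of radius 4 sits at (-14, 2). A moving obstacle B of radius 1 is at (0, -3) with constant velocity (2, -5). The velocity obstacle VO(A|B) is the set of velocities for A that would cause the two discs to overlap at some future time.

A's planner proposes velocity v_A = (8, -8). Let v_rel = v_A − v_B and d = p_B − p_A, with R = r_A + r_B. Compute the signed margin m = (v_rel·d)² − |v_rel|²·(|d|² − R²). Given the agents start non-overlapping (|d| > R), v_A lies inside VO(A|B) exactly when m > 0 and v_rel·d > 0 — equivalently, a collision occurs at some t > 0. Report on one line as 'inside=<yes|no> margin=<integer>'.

d = (14, -5),  |d|² = 221;  R = 4+1 = 5,  c = 221−5² = 196
v_rel = (6, -3),  |v_rel|² = 45;  v_rel·d = (6)·(14) + (-3)·(-5) = 99
45·t² − 198·t + 196 = 0  ⇒  m = 99² − 45·196 = 981
m = 981 > 0,  v_rel·d = 99 > 0  ⇒  inside

inside=yes margin=981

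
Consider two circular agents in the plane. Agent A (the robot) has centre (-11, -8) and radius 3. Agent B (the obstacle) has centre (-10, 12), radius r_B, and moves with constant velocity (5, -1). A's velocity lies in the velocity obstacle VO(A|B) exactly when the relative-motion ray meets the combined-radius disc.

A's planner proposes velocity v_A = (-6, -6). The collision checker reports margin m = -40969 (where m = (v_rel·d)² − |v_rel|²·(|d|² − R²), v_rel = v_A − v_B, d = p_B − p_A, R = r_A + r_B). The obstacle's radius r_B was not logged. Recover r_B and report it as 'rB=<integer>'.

m = -40969
d = (1, 20);  v_rel = (-11, -5),  |v_rel|² = 146
v_rel×d = (-11)·(20) − (-5)·(1) = -215
since m = R²·146 − (-215)²:  R² = (46225 + -40969) / 146 = 36
R = √36 = 6  ⇒  r_B = 6 − 3 = 3

rB=3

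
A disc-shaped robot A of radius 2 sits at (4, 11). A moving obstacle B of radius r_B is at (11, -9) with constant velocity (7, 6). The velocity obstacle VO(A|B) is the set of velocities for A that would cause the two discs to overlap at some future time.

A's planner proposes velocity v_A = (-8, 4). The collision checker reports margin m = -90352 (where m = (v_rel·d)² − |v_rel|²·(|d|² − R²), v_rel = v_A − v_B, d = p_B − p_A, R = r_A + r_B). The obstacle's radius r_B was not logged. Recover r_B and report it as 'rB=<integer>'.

m = -90352
d = (7, -20);  v_rel = (-15, -2),  |v_rel|² = 229
v_rel×d = (-15)·(-20) − (-2)·(7) = 314
since m = R²·229 − 314²:  R² = (98596 + -90352) / 229 = 36
R = √36 = 6  ⇒  r_B = 6 − 2 = 4

rB=4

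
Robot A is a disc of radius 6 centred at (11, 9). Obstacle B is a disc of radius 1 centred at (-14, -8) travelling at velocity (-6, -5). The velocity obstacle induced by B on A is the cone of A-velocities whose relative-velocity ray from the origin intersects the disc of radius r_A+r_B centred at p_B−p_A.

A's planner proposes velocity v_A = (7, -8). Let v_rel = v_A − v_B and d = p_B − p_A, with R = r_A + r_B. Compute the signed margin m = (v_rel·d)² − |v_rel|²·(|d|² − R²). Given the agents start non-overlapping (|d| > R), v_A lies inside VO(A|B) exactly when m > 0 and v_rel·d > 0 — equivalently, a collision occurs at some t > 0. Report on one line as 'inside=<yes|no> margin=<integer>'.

d = (-25, -17),  |d|² = 914;  R = 6+1 = 7,  c = 914−7² = 865
v_rel = (13, -3),  |v_rel|² = 178;  v_rel·d = (13)·(-25) + (-3)·(-17) = -274
178·t² + 548·t + 865 = 0  ⇒  m = (-274)² − 178·865 = -78894
m = -78894 < 0,  v_rel·d = -274 < 0  ⇒  outside

inside=no margin=-78894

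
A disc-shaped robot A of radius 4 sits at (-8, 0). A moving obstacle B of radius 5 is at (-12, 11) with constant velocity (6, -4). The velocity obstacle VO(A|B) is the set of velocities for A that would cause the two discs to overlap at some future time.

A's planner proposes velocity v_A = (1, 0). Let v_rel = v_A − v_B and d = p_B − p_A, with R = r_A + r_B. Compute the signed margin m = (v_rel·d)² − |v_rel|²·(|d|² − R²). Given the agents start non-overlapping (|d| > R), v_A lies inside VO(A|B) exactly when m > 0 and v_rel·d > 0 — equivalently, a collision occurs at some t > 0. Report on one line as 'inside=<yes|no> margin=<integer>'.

d = (-4, 11),  |d|² = 137;  R = 4+5 = 9,  c = 137−9² = 56
v_rel = (-5, 4),  |v_rel|² = 41;  v_rel·d = (-5)·(-4) + (4)·(11) = 64
41·t² − 128·t + 56 = 0  ⇒  m = 64² − 41·56 = 1800
m = 1800 > 0,  v_rel·d = 64 > 0  ⇒  inside

inside=yes margin=1800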